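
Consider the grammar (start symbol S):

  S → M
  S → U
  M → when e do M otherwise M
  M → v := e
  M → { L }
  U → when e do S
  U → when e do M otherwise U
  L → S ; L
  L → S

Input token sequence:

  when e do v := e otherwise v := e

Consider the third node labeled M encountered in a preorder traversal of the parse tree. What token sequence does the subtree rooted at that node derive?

v := e

[S [M when e do [M v := e] otherwise [M v := e]]]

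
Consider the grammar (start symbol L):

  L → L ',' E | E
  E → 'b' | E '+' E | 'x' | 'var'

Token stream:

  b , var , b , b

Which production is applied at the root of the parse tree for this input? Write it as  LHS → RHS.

L → L ',' E

[L [L [L [L [E b]] , [E var]] , [E b]] , [E b]]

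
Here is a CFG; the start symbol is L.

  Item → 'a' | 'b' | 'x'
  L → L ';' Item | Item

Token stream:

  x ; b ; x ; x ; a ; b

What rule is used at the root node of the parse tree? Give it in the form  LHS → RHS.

[L [L [L [L [L [L [Item x]] ; [Item b]] ; [Item x]] ; [Item x]] ; [Item a]] ; [Item b]]

L → L ';' Item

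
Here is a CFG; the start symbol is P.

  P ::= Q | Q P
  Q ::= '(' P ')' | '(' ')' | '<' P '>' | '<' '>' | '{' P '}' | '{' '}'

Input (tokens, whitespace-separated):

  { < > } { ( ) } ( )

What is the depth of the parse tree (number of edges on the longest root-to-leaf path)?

5

[P [Q { [P [Q < >]] }] [P [Q { [P [Q ( )]] }] [P [Q ( )]]]]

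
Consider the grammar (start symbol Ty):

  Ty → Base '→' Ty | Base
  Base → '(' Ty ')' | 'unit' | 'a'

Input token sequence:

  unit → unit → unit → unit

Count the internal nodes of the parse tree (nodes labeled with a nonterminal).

8

[Ty [Base unit] → [Ty [Base unit] → [Ty [Base unit] → [Ty [Base unit]]]]]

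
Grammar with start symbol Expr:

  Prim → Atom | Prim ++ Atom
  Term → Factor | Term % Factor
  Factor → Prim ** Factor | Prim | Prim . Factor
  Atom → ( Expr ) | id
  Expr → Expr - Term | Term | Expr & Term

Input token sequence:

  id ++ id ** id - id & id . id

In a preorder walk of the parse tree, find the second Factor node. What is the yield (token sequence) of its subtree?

id

[Expr [Expr [Expr [Term [Factor [Prim [Prim [Atom id]] ++ [Atom id]] ** [Factor [Prim [Atom id]]]]]] - [Term [Factor [Prim [Atom id]]]]] & [Term [Factor [Prim [Atom id]] . [Factor [Prim [Atom id]]]]]]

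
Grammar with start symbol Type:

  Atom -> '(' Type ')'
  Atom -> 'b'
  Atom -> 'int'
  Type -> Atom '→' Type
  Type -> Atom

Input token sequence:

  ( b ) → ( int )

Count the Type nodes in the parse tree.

[Type [Atom ( [Type [Atom b]] )] → [Type [Atom ( [Type [Atom int]] )]]]

4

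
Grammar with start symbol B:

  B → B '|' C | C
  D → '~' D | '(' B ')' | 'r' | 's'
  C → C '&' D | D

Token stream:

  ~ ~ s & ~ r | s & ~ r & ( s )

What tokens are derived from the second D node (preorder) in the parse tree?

[B [B [C [C [D ~ [D ~ [D s]]]] & [D ~ [D r]]]] | [C [C [C [D s]] & [D ~ [D r]]] & [D ( [B [C [D s]]] )]]]

~ s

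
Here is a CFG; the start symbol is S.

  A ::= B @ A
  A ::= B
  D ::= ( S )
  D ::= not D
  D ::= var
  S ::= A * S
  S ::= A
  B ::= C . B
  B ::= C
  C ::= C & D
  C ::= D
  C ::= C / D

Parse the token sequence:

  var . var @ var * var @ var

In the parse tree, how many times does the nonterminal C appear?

5

[S [A [B [C [D var]] . [B [C [D var]]]] @ [A [B [C [D var]]]]] * [S [A [B [C [D var]]] @ [A [B [C [D var]]]]]]]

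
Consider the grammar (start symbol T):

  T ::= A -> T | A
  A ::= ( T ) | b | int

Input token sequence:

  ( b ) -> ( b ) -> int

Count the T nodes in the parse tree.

[T [A ( [T [A b]] )] -> [T [A ( [T [A b]] )] -> [T [A int]]]]

5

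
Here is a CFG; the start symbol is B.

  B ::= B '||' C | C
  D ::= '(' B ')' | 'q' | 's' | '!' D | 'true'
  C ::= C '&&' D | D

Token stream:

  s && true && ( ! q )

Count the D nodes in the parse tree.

[B [C [C [C [D s]] && [D true]] && [D ( [B [C [D ! [D q]]]] )]]]

5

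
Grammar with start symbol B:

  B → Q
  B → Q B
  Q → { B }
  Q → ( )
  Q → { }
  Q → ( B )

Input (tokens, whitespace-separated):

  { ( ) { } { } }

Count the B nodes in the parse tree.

[B [Q { [B [Q ( )] [B [Q { }] [B [Q { }]]]] }]]

4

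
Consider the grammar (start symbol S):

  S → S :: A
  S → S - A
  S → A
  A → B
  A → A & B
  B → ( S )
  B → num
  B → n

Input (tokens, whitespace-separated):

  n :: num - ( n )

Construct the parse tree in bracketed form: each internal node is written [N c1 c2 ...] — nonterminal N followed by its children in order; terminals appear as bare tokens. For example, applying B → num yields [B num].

S
S - A
S :: A - A
A :: A - A
B :: A - A
n :: A - A
n :: B - A
n :: num - A
n :: num - B
n :: num - ( S )
n :: num - ( A )
n :: num - ( B )
n :: num - ( n )

[S [S [S [A [B n]]] :: [A [B num]]] - [A [B ( [S [A [B n]]] )]]]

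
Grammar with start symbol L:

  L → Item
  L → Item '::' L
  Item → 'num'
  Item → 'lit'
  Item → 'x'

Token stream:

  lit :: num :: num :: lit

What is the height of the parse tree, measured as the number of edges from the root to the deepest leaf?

5

[L [Item lit] :: [L [Item num] :: [L [Item num] :: [L [Item lit]]]]]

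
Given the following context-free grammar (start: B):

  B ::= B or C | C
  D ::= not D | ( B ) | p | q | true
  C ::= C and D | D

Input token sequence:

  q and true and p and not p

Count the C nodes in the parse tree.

4

[B [C [C [C [C [D q]] and [D true]] and [D p]] and [D not [D p]]]]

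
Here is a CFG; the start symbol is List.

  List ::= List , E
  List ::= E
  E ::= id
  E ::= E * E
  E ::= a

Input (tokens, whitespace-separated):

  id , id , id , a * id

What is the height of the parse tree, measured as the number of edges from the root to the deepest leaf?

[List [List [List [List [E id]] , [E id]] , [E id]] , [E [E a] * [E id]]]

5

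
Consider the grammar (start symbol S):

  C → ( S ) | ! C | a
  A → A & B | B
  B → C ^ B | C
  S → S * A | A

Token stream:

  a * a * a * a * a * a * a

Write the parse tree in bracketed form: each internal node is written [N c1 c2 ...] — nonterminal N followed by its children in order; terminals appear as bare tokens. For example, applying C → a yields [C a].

[S [S [S [S [S [S [S [A [B [C a]]]] * [A [B [C a]]]] * [A [B [C a]]]] * [A [B [C a]]]] * [A [B [C a]]]] * [A [B [C a]]]] * [A [B [C a]]]]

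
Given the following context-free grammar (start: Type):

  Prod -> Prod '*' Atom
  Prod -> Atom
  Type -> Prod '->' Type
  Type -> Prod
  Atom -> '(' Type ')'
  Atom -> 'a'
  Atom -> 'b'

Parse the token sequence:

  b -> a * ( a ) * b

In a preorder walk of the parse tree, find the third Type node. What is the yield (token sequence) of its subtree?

[Type [Prod [Atom b]] -> [Type [Prod [Prod [Prod [Atom a]] * [Atom ( [Type [Prod [Atom a]]] )]] * [Atom b]]]]

a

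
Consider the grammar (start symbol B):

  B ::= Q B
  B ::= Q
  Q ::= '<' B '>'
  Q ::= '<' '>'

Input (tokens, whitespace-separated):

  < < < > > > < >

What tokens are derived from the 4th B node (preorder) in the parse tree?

< >

[B [Q < [B [Q < [B [Q < >]] >]] >] [B [Q < >]]]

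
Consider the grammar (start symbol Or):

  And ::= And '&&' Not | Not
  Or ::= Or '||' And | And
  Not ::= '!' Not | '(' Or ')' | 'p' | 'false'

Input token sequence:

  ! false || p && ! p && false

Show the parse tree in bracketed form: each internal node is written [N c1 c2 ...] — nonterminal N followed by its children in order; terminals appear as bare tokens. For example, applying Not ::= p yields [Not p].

[Or [Or [And [Not ! [Not false]]]] || [And [And [And [Not p]] && [Not ! [Not p]]] && [Not false]]]

Or
Or || And
And || And
Not || And
! Not || And
! false || And
! false || And && Not
! false || And && Not && Not
! false || Not && Not && Not
! false || p && Not && Not
! false || p && ! Not && Not
! false || p && ! p && Not
! false || p && ! p && false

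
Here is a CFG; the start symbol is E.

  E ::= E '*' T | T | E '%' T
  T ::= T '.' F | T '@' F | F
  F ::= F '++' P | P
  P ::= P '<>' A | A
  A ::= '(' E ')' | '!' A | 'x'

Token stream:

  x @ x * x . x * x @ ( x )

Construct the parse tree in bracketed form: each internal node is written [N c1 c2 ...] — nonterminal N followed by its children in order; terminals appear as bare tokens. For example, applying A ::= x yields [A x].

[E [E [E [T [T [F [P [A x]]]] @ [F [P [A x]]]]] * [T [T [F [P [A x]]]] . [F [P [A x]]]]] * [T [T [F [P [A x]]]] @ [F [P [A ( [E [T [F [P [A x]]]]] )]]]]]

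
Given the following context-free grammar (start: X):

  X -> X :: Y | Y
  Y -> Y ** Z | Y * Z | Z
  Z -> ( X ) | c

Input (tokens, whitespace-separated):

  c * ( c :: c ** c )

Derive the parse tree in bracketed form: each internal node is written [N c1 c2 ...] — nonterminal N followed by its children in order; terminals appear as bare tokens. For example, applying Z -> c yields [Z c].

X
Y
Y * Z
Z * Z
c * Z
c * ( X )
c * ( X :: Y )
c * ( Y :: Y )
c * ( Z :: Y )
c * ( c :: Y )
c * ( c :: Y ** Z )
c * ( c :: Z ** Z )
c * ( c :: c ** Z )
c * ( c :: c ** c )

[X [Y [Y [Z c]] * [Z ( [X [X [Y [Z c]]] :: [Y [Y [Z c]] ** [Z c]]] )]]]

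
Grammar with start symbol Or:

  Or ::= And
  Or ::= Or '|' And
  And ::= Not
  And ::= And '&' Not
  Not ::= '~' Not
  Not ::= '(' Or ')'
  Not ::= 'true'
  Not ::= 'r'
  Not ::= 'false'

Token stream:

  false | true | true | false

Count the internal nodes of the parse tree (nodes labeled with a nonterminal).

12

[Or [Or [Or [Or [And [Not false]]] | [And [Not true]]] | [And [Not true]]] | [And [Not false]]]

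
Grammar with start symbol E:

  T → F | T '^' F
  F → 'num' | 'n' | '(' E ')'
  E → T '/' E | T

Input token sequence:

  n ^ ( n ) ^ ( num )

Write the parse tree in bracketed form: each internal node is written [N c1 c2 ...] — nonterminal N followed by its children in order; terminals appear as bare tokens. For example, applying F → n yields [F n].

E
T
T ^ F
T ^ F ^ F
F ^ F ^ F
n ^ F ^ F
n ^ ( E ) ^ F
n ^ ( T ) ^ F
n ^ ( F ) ^ F
n ^ ( n ) ^ F
n ^ ( n ) ^ ( E )
n ^ ( n ) ^ ( T )
n ^ ( n ) ^ ( F )
n ^ ( n ) ^ ( num )

[E [T [T [T [F n]] ^ [F ( [E [T [F n]]] )]] ^ [F ( [E [T [F num]]] )]]]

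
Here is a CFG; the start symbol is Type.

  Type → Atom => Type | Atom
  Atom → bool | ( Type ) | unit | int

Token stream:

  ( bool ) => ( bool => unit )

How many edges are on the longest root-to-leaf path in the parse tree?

[Type [Atom ( [Type [Atom bool]] )] => [Type [Atom ( [Type [Atom bool] => [Type [Atom unit]]] )]]]

6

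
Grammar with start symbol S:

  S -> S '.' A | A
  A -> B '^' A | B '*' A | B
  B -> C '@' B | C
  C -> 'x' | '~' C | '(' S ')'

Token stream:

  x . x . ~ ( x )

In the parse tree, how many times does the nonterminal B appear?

[S [S [S [A [B [C x]]]] . [A [B [C x]]]] . [A [B [C ~ [C ( [S [A [B [C x]]]] )]]]]]

4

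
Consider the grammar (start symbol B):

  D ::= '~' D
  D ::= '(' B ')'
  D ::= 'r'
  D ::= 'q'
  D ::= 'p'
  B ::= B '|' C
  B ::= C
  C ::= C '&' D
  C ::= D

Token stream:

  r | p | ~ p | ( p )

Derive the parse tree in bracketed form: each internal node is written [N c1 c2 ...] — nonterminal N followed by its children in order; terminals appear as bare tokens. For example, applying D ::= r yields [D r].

B
B | C
B | C | C
B | C | C | C
C | C | C | C
D | C | C | C
r | C | C | C
r | D | C | C
r | p | C | C
r | p | D | C
r | p | ~ D | C
r | p | ~ p | C
r | p | ~ p | D
r | p | ~ p | ( B )
r | p | ~ p | ( C )
r | p | ~ p | ( D )
r | p | ~ p | ( p )

[B [B [B [B [C [D r]]] | [C [D p]]] | [C [D ~ [D p]]]] | [C [D ( [B [C [D p]]] )]]]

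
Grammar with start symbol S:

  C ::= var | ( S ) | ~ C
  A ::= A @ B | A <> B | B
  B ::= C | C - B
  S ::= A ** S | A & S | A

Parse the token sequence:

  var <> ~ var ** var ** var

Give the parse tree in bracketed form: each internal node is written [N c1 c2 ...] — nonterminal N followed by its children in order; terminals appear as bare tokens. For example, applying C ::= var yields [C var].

[S [A [A [B [C var]]] <> [B [C ~ [C var]]]] ** [S [A [B [C var]]] ** [S [A [B [C var]]]]]]

S
A ** S
A <> B ** S
B <> B ** S
C <> B ** S
var <> B ** S
var <> C ** S
var <> ~ C ** S
var <> ~ var ** S
var <> ~ var ** A ** S
var <> ~ var ** B ** S
var <> ~ var ** C ** S
var <> ~ var ** var ** S
var <> ~ var ** var ** A
var <> ~ var ** var ** B
var <> ~ var ** var ** C
var <> ~ var ** var ** var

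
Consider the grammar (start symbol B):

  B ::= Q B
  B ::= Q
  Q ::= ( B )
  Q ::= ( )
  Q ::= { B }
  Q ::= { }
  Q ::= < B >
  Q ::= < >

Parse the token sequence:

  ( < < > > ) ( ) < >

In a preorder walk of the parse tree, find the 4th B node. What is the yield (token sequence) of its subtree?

( ) < >

[B [Q ( [B [Q < [B [Q < >]] >]] )] [B [Q ( )] [B [Q < >]]]]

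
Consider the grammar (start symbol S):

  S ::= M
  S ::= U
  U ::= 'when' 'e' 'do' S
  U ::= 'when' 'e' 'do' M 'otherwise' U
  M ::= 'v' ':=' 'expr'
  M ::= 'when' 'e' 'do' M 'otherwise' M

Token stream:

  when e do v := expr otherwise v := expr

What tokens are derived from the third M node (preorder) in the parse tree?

v := expr

[S [M when e do [M v := expr] otherwise [M v := expr]]]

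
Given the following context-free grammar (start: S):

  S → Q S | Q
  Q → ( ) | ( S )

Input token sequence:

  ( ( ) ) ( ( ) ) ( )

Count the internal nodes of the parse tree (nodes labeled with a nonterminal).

10

[S [Q ( [S [Q ( )]] )] [S [Q ( [S [Q ( )]] )] [S [Q ( )]]]]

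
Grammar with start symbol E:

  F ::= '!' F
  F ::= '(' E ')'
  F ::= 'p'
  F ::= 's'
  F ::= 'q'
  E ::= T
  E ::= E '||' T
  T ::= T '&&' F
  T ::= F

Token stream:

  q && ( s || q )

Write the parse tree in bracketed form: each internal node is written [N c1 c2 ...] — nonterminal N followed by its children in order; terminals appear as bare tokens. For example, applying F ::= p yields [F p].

E
T
T && F
F && F
q && F
q && ( E )
q && ( E || T )
q && ( T || T )
q && ( F || T )
q && ( s || T )
q && ( s || F )
q && ( s || q )

[E [T [T [F q]] && [F ( [E [E [T [F s]]] || [T [F q]]] )]]]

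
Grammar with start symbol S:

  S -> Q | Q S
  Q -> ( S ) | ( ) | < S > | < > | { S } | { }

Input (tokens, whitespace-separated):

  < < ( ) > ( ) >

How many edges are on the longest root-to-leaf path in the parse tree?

[S [Q < [S [Q < [S [Q ( )]] >] [S [Q ( )]]] >]]

6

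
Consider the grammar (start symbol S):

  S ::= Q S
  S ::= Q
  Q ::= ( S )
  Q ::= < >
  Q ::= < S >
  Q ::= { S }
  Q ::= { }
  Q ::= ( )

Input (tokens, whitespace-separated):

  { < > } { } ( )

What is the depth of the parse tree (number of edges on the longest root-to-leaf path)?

4

[S [Q { [S [Q < >]] }] [S [Q { }] [S [Q ( )]]]]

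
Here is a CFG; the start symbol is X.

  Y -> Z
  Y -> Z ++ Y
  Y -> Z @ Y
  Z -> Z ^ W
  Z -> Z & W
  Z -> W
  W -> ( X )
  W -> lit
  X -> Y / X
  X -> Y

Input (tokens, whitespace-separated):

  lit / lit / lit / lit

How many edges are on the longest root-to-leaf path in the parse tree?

7

[X [Y [Z [W lit]]] / [X [Y [Z [W lit]]] / [X [Y [Z [W lit]]] / [X [Y [Z [W lit]]]]]]]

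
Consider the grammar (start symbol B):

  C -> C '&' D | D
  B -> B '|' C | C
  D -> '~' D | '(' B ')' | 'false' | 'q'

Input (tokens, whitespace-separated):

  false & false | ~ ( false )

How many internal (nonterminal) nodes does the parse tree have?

[B [B [C [C [D false]] & [D false]]] | [C [D ~ [D ( [B [C [D false]]] )]]]]

12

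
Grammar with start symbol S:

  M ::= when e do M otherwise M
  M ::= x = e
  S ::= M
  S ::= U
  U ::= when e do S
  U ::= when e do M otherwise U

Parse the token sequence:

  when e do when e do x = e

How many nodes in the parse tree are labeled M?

1

[S [U when e do [S [U when e do [S [M x = e]]]]]]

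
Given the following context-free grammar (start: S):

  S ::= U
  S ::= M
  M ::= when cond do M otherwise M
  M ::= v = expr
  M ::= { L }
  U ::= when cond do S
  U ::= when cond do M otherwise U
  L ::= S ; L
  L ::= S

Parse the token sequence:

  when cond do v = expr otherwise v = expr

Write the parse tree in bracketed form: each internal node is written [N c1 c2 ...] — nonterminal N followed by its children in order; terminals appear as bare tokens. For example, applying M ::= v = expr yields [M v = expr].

[S [M when cond do [M v = expr] otherwise [M v = expr]]]

S
M
when cond do M otherwise M
when cond do v = expr otherwise M
when cond do v = expr otherwise v = expr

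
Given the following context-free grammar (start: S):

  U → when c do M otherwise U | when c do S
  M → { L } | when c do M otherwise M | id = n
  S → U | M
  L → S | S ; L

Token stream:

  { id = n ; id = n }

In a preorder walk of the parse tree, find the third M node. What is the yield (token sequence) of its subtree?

[S [M { [L [S [M id = n]] ; [L [S [M id = n]]]] }]]

id = n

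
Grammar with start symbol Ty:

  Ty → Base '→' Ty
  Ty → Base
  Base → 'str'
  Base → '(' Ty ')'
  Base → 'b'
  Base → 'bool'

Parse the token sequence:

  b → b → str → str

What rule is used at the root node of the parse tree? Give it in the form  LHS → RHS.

Ty → Base '→' Ty

[Ty [Base b] → [Ty [Base b] → [Ty [Base str] → [Ty [Base str]]]]]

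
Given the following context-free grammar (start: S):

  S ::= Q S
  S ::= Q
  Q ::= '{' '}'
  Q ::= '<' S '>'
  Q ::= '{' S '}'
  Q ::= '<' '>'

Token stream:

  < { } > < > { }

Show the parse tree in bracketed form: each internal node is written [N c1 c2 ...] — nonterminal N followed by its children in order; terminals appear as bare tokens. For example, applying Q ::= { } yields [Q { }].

S
Q S
< S > S
< Q > S
< { } > S
< { } > Q S
< { } > < > S
< { } > < > Q
< { } > < > { }

[S [Q < [S [Q { }]] >] [S [Q < >] [S [Q { }]]]]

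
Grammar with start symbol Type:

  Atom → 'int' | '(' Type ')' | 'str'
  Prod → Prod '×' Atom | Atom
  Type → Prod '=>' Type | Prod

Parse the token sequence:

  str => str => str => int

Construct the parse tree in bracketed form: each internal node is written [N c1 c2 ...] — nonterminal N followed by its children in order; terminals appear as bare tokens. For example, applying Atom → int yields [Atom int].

[Type [Prod [Atom str]] => [Type [Prod [Atom str]] => [Type [Prod [Atom str]] => [Type [Prod [Atom int]]]]]]

Type
Prod => Type
Atom => Type
str => Type
str => Prod => Type
str => Atom => Type
str => str => Type
str => str => Prod => Type
str => str => Atom => Type
str => str => str => Type
str => str => str => Prod
str => str => str => Atom
str => str => str => int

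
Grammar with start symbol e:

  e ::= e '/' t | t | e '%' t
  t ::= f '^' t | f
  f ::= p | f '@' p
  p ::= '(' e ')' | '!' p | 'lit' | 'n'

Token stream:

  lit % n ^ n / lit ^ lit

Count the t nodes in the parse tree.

5

[e [e [e [t [f [p lit]]]] % [t [f [p n]] ^ [t [f [p n]]]]] / [t [f [p lit]] ^ [t [f [p lit]]]]]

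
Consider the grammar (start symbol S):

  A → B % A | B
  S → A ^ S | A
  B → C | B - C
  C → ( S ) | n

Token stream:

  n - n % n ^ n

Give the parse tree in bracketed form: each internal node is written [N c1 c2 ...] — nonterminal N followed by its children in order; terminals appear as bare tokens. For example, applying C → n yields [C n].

S
A ^ S
B % A ^ S
B - C % A ^ S
C - C % A ^ S
n - C % A ^ S
n - n % A ^ S
n - n % B ^ S
n - n % C ^ S
n - n % n ^ S
n - n % n ^ A
n - n % n ^ B
n - n % n ^ C
n - n % n ^ n

[S [A [B [B [C n]] - [C n]] % [A [B [C n]]]] ^ [S [A [B [C n]]]]]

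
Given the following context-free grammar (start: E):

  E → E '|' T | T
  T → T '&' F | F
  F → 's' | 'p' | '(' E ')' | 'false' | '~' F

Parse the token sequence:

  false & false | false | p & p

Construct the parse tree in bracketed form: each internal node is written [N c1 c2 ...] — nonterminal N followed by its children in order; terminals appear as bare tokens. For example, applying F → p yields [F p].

[E [E [E [T [T [F false]] & [F false]]] | [T [F false]]] | [T [T [F p]] & [F p]]]

E
E | T
E | T | T
T | T | T
T & F | T | T
F & F | T | T
false & F | T | T
false & false | T | T
false & false | F | T
false & false | false | T
false & false | false | T & F
false & false | false | F & F
false & false | false | p & F
false & false | false | p & p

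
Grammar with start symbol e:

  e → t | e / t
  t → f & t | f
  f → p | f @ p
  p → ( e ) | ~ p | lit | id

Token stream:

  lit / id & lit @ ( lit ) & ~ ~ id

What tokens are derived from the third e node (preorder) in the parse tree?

lit

[e [e [t [f [p lit]]]] / [t [f [p id]] & [t [f [f [p lit]] @ [p ( [e [t [f [p lit]]]] )]] & [t [f [p ~ [p ~ [p id]]]]]]]]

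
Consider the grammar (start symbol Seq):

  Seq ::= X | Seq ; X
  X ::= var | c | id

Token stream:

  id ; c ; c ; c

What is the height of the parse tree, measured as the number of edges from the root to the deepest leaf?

[Seq [Seq [Seq [Seq [X id]] ; [X c]] ; [X c]] ; [X c]]

5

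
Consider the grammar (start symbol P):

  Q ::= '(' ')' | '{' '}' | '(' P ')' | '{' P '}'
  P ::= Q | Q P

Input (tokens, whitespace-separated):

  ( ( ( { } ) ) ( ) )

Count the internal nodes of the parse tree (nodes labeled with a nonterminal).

[P [Q ( [P [Q ( [P [Q ( [P [Q { }]] )]] )] [P [Q ( )]]] )]]

10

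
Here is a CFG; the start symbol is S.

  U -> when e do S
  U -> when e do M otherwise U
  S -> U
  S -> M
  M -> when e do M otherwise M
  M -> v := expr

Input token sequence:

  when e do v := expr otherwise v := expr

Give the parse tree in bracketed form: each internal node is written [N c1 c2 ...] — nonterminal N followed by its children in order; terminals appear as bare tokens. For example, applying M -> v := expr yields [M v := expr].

[S [M when e do [M v := expr] otherwise [M v := expr]]]

S
M
when e do M otherwise M
when e do v := expr otherwise M
when e do v := expr otherwise v := expr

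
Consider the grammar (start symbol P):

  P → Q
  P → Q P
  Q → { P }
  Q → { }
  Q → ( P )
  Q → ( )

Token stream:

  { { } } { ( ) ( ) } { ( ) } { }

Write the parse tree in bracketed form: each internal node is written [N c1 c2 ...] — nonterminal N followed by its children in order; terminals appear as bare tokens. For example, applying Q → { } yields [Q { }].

[P [Q { [P [Q { }]] }] [P [Q { [P [Q ( )] [P [Q ( )]]] }] [P [Q { [P [Q ( )]] }] [P [Q { }]]]]]

P
Q P
{ P } P
{ Q } P
{ { } } P
{ { } } Q P
{ { } } { P } P
{ { } } { Q P } P
{ { } } { ( ) P } P
{ { } } { ( ) Q } P
{ { } } { ( ) ( ) } P
{ { } } { ( ) ( ) } Q P
{ { } } { ( ) ( ) } { P } P
{ { } } { ( ) ( ) } { Q } P
{ { } } { ( ) ( ) } { ( ) } P
{ { } } { ( ) ( ) } { ( ) } Q
{ { } } { ( ) ( ) } { ( ) } { }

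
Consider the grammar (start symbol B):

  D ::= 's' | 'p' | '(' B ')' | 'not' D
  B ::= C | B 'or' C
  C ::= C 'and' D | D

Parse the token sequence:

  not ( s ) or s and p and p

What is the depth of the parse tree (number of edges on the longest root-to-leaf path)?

8

[B [B [C [D not [D ( [B [C [D s]]] )]]]] or [C [C [C [D s]] and [D p]] and [D p]]]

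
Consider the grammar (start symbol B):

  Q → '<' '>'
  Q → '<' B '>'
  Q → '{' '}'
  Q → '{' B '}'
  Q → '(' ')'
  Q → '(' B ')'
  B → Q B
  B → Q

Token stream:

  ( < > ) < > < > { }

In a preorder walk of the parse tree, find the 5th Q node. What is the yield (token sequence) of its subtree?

{ }

[B [Q ( [B [Q < >]] )] [B [Q < >] [B [Q < >] [B [Q { }]]]]]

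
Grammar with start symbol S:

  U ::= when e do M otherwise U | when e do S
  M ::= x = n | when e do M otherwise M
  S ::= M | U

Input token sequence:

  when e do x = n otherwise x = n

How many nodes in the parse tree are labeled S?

1

[S [M when e do [M x = n] otherwise [M x = n]]]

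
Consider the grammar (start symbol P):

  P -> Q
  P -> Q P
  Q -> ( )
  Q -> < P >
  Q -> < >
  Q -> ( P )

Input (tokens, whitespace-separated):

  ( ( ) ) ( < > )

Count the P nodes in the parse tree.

[P [Q ( [P [Q ( )]] )] [P [Q ( [P [Q < >]] )]]]

4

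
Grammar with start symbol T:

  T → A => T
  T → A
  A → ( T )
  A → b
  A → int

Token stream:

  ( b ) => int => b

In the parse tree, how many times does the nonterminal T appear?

4

[T [A ( [T [A b]] )] => [T [A int] => [T [A b]]]]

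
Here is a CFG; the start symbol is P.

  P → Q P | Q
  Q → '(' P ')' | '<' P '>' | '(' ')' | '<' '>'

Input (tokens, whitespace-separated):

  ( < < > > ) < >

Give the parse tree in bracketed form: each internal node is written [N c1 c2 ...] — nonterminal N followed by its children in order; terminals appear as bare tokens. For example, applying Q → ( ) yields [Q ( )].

[P [Q ( [P [Q < [P [Q < >]] >]] )] [P [Q < >]]]

P
Q P
( P ) P
( Q ) P
( < P > ) P
( < Q > ) P
( < < > > ) P
( < < > > ) Q
( < < > > ) < >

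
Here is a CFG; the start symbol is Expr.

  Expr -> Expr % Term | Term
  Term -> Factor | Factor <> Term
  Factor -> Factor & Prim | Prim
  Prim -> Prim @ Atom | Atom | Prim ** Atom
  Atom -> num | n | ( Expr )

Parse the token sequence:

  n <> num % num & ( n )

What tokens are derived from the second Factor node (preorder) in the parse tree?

[Expr [Expr [Term [Factor [Prim [Atom n]]] <> [Term [Factor [Prim [Atom num]]]]]] % [Term [Factor [Factor [Prim [Atom num]]] & [Prim [Atom ( [Expr [Term [Factor [Prim [Atom n]]]]] )]]]]]

num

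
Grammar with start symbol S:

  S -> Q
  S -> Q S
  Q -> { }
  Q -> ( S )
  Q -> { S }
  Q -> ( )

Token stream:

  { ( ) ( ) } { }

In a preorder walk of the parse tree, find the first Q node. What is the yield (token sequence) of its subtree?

[S [Q { [S [Q ( )] [S [Q ( )]]] }] [S [Q { }]]]

{ ( ) ( ) }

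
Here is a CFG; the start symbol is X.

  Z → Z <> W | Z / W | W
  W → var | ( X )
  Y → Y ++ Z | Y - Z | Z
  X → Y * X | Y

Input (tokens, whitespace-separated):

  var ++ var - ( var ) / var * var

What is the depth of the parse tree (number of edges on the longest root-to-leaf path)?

9

[X [Y [Y [Y [Z [W var]]] ++ [Z [W var]]] - [Z [Z [W ( [X [Y [Z [W var]]]] )]] / [W var]]] * [X [Y [Z [W var]]]]]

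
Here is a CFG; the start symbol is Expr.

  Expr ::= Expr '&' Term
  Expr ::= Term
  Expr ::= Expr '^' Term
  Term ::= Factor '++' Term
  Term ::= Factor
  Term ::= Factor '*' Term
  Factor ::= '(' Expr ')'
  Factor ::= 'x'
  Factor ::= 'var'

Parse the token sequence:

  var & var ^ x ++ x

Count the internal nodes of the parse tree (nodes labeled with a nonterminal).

[Expr [Expr [Expr [Term [Factor var]]] & [Term [Factor var]]] ^ [Term [Factor x] ++ [Term [Factor x]]]]

11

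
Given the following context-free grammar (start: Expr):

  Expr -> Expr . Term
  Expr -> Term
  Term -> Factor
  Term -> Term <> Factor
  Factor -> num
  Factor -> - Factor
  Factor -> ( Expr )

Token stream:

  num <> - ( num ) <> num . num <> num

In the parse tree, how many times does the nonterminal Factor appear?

7

[Expr [Expr [Term [Term [Term [Factor num]] <> [Factor - [Factor ( [Expr [Term [Factor num]]] )]]] <> [Factor num]]] . [Term [Term [Factor num]] <> [Factor num]]]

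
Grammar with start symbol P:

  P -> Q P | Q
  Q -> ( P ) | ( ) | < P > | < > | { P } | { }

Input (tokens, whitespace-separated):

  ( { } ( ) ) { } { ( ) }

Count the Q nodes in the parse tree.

[P [Q ( [P [Q { }] [P [Q ( )]]] )] [P [Q { }] [P [Q { [P [Q ( )]] }]]]]

6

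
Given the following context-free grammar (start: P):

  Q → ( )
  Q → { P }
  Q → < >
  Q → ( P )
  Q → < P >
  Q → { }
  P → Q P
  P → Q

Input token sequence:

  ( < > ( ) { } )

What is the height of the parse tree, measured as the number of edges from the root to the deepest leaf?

[P [Q ( [P [Q < >] [P [Q ( )] [P [Q { }]]]] )]]

6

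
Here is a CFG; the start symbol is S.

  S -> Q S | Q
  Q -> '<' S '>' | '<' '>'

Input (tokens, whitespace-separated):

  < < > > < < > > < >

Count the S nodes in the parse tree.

[S [Q < [S [Q < >]] >] [S [Q < [S [Q < >]] >] [S [Q < >]]]]

5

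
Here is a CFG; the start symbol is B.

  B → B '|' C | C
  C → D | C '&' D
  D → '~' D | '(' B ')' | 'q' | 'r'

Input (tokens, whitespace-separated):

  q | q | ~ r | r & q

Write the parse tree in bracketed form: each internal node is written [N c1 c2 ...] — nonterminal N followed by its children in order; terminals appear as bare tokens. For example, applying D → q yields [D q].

B
B | C
B | C | C
B | C | C | C
C | C | C | C
D | C | C | C
q | C | C | C
q | D | C | C
q | q | C | C
q | q | D | C
q | q | ~ D | C
q | q | ~ r | C
q | q | ~ r | C & D
q | q | ~ r | D & D
q | q | ~ r | r & D
q | q | ~ r | r & q

[B [B [B [B [C [D q]]] | [C [D q]]] | [C [D ~ [D r]]]] | [C [C [D r]] & [D q]]]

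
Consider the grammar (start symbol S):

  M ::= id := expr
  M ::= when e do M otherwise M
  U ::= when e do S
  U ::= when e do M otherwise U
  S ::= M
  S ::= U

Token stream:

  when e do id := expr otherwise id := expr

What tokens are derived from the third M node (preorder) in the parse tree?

[S [M when e do [M id := expr] otherwise [M id := expr]]]

id := expr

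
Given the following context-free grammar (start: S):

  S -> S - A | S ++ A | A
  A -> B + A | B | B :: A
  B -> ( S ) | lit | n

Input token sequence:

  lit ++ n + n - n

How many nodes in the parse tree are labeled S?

3

[S [S [S [A [B lit]]] ++ [A [B n] + [A [B n]]]] - [A [B n]]]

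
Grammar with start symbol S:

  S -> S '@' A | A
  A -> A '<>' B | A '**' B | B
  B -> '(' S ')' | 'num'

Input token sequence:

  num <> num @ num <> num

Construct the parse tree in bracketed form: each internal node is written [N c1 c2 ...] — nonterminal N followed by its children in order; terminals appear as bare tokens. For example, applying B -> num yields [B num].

[S [S [A [A [B num]] <> [B num]]] @ [A [A [B num]] <> [B num]]]

S
S @ A
A @ A
A <> B @ A
B <> B @ A
num <> B @ A
num <> num @ A
num <> num @ A <> B
num <> num @ B <> B
num <> num @ num <> B
num <> num @ num <> num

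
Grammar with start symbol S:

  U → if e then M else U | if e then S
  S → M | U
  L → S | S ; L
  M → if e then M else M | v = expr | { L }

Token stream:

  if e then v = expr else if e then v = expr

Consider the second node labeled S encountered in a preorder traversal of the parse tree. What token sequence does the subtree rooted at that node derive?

v = expr

[S [U if e then [M v = expr] else [U if e then [S [M v = expr]]]]]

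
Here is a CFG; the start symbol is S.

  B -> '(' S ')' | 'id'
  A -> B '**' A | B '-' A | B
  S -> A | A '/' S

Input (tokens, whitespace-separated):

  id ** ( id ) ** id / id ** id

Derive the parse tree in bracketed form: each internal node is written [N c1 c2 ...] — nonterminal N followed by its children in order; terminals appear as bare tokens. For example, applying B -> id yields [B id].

[S [A [B id] ** [A [B ( [S [A [B id]]] )] ** [A [B id]]]] / [S [A [B id] ** [A [B id]]]]]

S
A / S
B ** A / S
id ** A / S
id ** B ** A / S
id ** ( S ) ** A / S
id ** ( A ) ** A / S
id ** ( B ) ** A / S
id ** ( id ) ** A / S
id ** ( id ) ** B / S
id ** ( id ) ** id / S
id ** ( id ) ** id / A
id ** ( id ) ** id / B ** A
id ** ( id ) ** id / id ** A
id ** ( id ) ** id / id ** B
id ** ( id ) ** id / id ** id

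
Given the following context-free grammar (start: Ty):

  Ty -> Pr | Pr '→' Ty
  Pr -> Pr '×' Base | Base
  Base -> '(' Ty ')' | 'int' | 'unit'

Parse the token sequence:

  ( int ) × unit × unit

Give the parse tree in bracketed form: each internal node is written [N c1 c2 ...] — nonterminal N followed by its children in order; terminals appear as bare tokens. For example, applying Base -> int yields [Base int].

Ty
Pr
Pr × Base
Pr × Base × Base
Base × Base × Base
( Ty ) × Base × Base
( Pr ) × Base × Base
( Base ) × Base × Base
( int ) × Base × Base
( int ) × unit × Base
( int ) × unit × unit

[Ty [Pr [Pr [Pr [Base ( [Ty [Pr [Base int]]] )]] × [Base unit]] × [Base unit]]]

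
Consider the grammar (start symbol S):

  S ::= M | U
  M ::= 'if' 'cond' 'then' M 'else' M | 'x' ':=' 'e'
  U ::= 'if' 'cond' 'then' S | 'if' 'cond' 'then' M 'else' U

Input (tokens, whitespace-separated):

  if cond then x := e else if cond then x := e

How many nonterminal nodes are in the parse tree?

6

[S [U if cond then [M x := e] else [U if cond then [S [M x := e]]]]]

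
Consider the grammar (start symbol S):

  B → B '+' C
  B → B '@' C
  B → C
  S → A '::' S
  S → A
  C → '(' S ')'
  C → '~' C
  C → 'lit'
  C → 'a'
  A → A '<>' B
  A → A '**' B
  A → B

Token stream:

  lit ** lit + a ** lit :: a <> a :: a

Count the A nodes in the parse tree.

6

[S [A [A [A [B [C lit]]] ** [B [B [C lit]] + [C a]]] ** [B [C lit]]] :: [S [A [A [B [C a]]] <> [B [C a]]] :: [S [A [B [C a]]]]]]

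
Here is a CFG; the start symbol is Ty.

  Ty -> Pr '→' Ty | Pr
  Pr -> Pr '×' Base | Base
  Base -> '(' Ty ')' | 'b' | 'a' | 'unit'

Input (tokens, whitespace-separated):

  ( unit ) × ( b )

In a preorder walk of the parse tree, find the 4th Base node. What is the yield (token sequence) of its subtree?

b

[Ty [Pr [Pr [Base ( [Ty [Pr [Base unit]]] )]] × [Base ( [Ty [Pr [Base b]]] )]]]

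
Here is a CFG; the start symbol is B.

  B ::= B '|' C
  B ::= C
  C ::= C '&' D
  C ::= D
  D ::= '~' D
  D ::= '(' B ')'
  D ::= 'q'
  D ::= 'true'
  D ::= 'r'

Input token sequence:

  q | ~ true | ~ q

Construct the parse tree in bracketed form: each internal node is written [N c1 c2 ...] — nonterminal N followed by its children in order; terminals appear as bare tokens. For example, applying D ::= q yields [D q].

B
B | C
B | C | C
C | C | C
D | C | C
q | C | C
q | D | C
q | ~ D | C
q | ~ true | C
q | ~ true | D
q | ~ true | ~ D
q | ~ true | ~ q

[B [B [B [C [D q]]] | [C [D ~ [D true]]]] | [C [D ~ [D q]]]]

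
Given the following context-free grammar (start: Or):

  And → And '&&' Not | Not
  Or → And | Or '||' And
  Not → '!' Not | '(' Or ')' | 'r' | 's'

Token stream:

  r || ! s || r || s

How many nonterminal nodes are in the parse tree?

13

[Or [Or [Or [Or [And [Not r]]] || [And [Not ! [Not s]]]] || [And [Not r]]] || [And [Not s]]]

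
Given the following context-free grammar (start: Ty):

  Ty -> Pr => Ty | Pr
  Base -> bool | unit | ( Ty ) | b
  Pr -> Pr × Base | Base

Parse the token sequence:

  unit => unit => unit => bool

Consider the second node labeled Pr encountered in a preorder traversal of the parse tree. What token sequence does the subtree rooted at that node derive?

unit

[Ty [Pr [Base unit]] => [Ty [Pr [Base unit]] => [Ty [Pr [Base unit]] => [Ty [Pr [Base bool]]]]]]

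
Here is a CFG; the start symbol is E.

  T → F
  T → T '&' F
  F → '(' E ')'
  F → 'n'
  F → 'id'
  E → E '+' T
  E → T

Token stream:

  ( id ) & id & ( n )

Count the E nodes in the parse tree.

[E [T [T [T [F ( [E [T [F id]]] )]] & [F id]] & [F ( [E [T [F n]]] )]]]

3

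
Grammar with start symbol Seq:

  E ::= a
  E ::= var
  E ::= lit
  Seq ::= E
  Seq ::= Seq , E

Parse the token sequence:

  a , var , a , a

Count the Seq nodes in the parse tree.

[Seq [Seq [Seq [Seq [E a]] , [E var]] , [E a]] , [E a]]

4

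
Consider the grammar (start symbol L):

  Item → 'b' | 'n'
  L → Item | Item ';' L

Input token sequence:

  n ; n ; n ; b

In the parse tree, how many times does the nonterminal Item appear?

[L [Item n] ; [L [Item n] ; [L [Item n] ; [L [Item b]]]]]

4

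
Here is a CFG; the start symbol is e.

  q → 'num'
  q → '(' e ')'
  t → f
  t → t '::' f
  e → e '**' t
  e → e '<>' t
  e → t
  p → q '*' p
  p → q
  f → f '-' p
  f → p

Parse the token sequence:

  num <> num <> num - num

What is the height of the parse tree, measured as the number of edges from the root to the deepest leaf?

7

[e [e [e [t [f [p [q num]]]]] <> [t [f [p [q num]]]]] <> [t [f [f [p [q num]]] - [p [q num]]]]]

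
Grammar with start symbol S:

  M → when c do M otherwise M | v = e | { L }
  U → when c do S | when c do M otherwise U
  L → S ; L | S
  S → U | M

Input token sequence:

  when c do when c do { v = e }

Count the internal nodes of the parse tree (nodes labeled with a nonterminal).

[S [U when c do [S [U when c do [S [M { [L [S [M v = e]]] }]]]]]]

9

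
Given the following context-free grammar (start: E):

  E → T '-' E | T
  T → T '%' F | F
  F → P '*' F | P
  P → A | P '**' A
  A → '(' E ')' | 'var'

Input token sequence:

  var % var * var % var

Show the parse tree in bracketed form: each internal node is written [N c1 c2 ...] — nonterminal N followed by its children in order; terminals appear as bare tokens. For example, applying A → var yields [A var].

[E [T [T [T [F [P [A var]]]] % [F [P [A var]] * [F [P [A var]]]]] % [F [P [A var]]]]]

E
T
T % F
T % F % F
F % F % F
P % F % F
A % F % F
var % F % F
var % P * F % F
var % A * F % F
var % var * F % F
var % var * P % F
var % var * A % F
var % var * var % F
var % var * var % P
var % var * var % A
var % var * var % var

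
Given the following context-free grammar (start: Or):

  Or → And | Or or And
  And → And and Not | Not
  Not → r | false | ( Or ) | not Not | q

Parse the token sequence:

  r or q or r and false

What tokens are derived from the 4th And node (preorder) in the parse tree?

r

[Or [Or [Or [And [Not r]]] or [And [Not q]]] or [And [And [Not r]] and [Not false]]]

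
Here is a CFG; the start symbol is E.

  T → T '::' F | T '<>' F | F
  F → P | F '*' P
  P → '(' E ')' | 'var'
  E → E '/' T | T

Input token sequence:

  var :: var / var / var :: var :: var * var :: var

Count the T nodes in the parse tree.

[E [E [E [T [T [F [P var]]] :: [F [P var]]]] / [T [F [P var]]]] / [T [T [T [T [F [P var]]] :: [F [P var]]] :: [F [F [P var]] * [P var]]] :: [F [P var]]]]

7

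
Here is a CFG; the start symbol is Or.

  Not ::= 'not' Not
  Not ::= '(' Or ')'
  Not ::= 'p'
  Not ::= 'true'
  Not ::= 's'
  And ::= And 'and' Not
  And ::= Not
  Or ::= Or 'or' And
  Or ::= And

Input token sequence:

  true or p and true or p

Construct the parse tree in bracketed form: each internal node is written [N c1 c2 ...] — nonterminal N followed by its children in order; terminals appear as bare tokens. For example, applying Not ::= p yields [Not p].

Or
Or or And
Or or And or And
And or And or And
Not or And or And
true or And or And
true or And and Not or And
true or Not and Not or And
true or p and Not or And
true or p and true or And
true or p and true or Not
true or p and true or p

[Or [Or [Or [And [Not true]]] or [And [And [Not p]] and [Not true]]] or [And [Not p]]]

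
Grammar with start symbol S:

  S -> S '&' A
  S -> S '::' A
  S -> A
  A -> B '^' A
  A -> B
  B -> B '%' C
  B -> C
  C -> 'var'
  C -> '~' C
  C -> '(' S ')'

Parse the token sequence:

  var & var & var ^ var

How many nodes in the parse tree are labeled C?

4

[S [S [S [A [B [C var]]]] & [A [B [C var]]]] & [A [B [C var]] ^ [A [B [C var]]]]]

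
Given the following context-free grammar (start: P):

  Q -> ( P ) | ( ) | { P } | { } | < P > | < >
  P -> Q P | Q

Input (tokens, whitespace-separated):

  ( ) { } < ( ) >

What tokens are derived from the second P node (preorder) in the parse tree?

{ } < ( ) >

[P [Q ( )] [P [Q { }] [P [Q < [P [Q ( )]] >]]]]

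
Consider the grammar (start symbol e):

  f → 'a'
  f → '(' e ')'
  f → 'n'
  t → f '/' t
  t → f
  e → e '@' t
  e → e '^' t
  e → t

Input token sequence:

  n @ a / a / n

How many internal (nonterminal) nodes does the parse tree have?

10

[e [e [t [f n]]] @ [t [f a] / [t [f a] / [t [f n]]]]]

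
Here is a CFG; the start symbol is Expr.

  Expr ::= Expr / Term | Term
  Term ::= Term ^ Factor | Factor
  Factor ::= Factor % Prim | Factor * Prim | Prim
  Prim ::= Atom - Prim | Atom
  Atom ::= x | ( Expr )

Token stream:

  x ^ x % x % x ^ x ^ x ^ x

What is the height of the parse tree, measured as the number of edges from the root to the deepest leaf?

[Expr [Term [Term [Term [Term [Term [Factor [Prim [Atom x]]]] ^ [Factor [Factor [Factor [Prim [Atom x]]] % [Prim [Atom x]]] % [Prim [Atom x]]]] ^ [Factor [Prim [Atom x]]]] ^ [Factor [Prim [Atom x]]]] ^ [Factor [Prim [Atom x]]]]]

10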